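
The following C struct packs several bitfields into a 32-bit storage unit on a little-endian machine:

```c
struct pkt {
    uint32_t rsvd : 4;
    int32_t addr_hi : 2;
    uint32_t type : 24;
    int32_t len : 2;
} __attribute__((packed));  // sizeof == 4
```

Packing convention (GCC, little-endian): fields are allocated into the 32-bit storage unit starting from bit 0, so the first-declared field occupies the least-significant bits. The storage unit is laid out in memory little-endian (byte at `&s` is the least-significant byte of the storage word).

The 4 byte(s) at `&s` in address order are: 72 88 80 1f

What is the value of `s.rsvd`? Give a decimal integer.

2

[0]=0x72 [1]=0x88 [2]=0x80 [3]=0x1f (little-endian) → word 0x1f808872
rsvd:4 @ bit 0 → (0x1f808872>>0)&0xf = 0x2  ←
addr_hi:2 @ bit 4 → (0x1f808872>>4)&0x3 = 0x3
type:24 @ bit 6 → (0x1f808872>>6)&0xffffff = 0x7e0221
len:2 @ bit 30 → (0x1f808872>>30)&0x3 = 0x0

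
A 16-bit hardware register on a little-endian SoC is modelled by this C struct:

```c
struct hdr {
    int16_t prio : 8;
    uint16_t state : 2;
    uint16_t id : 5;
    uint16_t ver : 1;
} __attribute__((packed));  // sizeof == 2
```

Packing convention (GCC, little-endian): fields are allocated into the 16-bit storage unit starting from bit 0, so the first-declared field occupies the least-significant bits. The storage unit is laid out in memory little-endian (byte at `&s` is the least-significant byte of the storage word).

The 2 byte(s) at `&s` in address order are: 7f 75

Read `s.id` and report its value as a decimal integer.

29

[0]=0x7f [1]=0x75 (little-endian) → word 0x757f
prio:8 @ bit 0 → (0x757f>>0)&0xff = 0x7f
state:2 @ bit 8 → (0x757f>>8)&0x3 = 0x1
id:5 @ bit 10 → (0x757f>>10)&0x1f = 0x1d  ←
ver:1 @ bit 15 → (0x757f>>15)&0x1 = 0x0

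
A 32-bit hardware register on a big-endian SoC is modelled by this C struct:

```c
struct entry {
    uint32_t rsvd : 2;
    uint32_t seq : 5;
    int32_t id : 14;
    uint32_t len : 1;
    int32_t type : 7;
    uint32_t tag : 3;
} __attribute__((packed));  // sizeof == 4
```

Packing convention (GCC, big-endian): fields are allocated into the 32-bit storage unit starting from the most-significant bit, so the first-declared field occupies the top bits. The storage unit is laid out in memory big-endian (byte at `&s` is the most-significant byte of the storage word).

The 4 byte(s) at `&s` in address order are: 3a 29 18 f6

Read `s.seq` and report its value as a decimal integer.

[0]=0x3a [1]=0x29 [2]=0x18 [3]=0xf6 (big-endian) → word 0x3a2918f6
rsvd:2 @ bit 30 → (0x3a2918f6>>30)&0x3 = 0x0
seq:5 @ bit 25 → (0x3a2918f6>>25)&0x1f = 0x1d  ←
id:14 @ bit 11 → (0x3a2918f6>>11)&0x3fff = 0x523
len:1 @ bit 10 → (0x3a2918f6>>10)&0x1 = 0x0
type:7 @ bit 3 → (0x3a2918f6>>3)&0x7f = 0x1e
tag:3 @ bit 0 → (0x3a2918f6>>0)&0x7 = 0x6

29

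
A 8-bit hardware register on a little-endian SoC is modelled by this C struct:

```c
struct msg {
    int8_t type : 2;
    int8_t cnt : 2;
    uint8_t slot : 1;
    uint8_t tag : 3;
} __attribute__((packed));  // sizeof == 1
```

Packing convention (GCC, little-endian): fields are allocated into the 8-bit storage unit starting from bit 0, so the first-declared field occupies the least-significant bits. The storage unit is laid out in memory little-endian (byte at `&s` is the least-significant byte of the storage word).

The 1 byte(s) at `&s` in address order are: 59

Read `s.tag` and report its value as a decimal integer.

[0]=0x59 (little-endian) → word 0x59
type [0+:2] = (word>>0) & 0x3 = 1
cnt [2+:2] = (word>>2) & 0x3 = 2
slot [4+:1] = (word>>4) & 0x1 = 1
tag [5+:3] = (word>>5) & 0x7 = 2  ←

2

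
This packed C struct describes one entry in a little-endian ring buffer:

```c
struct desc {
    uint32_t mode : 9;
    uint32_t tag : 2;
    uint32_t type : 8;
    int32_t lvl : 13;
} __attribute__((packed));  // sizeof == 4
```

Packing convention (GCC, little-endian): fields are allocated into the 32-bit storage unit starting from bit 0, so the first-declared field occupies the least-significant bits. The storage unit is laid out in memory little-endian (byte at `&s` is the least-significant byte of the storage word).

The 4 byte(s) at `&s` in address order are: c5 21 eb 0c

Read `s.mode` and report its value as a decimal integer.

[0]=0xc5 [1]=0x21 [2]=0xeb [3]=0x0c (little-endian) → word 0x0ceb21c5
mode [0+:9] = (word>>0) & 0x1ff = 453  ←
tag [9+:2] = (word>>9) & 0x3 = 0
type [11+:8] = (word>>11) & 0xff = 100
lvl [19+:13] = (word>>19) & 0x1fff = 413

453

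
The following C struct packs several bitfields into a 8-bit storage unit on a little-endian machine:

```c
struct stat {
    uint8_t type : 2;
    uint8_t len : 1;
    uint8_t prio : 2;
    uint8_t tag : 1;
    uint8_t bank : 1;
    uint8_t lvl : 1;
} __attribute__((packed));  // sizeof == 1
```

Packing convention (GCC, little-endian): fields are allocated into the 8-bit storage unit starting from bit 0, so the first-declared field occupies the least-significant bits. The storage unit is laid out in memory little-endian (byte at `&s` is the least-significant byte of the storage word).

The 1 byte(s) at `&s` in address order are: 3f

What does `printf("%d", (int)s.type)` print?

[0]=0x3f (little-endian) → word 0x3f
type:2 @ bit 0 → (0x3f>>0)&0x3 = 0x3  ←
len:1 @ bit 2 → (0x3f>>2)&0x1 = 0x1
prio:2 @ bit 3 → (0x3f>>3)&0x3 = 0x3
tag:1 @ bit 5 → (0x3f>>5)&0x1 = 0x1
bank:1 @ bit 6 → (0x3f>>6)&0x1 = 0x0
lvl:1 @ bit 7 → (0x3f>>7)&0x1 = 0x0

3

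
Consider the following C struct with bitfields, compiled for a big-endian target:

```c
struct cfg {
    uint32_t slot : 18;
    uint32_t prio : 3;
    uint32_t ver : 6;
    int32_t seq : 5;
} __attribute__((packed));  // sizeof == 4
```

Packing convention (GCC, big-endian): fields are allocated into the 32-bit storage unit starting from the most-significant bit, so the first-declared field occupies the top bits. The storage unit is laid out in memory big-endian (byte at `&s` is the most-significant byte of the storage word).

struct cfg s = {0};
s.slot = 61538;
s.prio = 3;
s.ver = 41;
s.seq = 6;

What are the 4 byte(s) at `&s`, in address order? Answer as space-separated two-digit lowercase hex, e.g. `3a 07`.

3c 18 9d 26

slot (18b) val=61538 bits=0xf062 at bit 14: 0x3c188000
prio (3b) val=3 bits=0x3 at bit 11: 0x3c189800
ver (6b) val=41 bits=0x29 at bit 5: 0x3c189d20
seq (5b) val=6 bits=0x6 at bit 0: 0x3c189d26
word = 0x3c189d26 → big-endian bytes:
  [0]=0x3c  [1]=0x18  [2]=0x9d  [3]=0x26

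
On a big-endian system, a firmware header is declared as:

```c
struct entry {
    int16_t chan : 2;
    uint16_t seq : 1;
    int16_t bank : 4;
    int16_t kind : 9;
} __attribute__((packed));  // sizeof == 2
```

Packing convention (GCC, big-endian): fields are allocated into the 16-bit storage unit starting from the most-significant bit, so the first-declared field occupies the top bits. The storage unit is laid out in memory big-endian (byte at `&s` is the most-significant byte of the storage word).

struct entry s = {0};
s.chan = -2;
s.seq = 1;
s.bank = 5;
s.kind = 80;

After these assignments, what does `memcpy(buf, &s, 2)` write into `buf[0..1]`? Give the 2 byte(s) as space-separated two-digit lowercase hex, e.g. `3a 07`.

chan:2 = -2 → 0x2 << 14 → word 0x8000
seq:1 = 1 → 0x1 << 13 → word 0xa000
bank:4 = 5 → 0x5 << 9 → word 0xaa00
kind:9 = 80 → 0x50 << 0 → word 0xaa50
word = 0xaa50 → big-endian bytes:
  [0]=0xaa  [1]=0x50

aa 50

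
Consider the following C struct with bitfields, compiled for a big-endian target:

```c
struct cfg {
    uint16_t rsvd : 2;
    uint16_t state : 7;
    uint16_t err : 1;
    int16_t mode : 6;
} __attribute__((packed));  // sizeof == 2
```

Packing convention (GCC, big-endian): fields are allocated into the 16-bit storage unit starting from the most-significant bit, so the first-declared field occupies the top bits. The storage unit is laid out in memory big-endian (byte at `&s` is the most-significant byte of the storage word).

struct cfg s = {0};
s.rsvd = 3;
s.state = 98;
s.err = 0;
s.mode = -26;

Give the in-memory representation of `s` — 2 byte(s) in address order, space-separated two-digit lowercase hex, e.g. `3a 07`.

f1 26

rsvd (2b) val=3 bits=0x3 at bit 14: 0xc000
state (7b) val=98 bits=0x62 at bit 7: 0xf100
err (1b) val=0 bits=0x0 at bit 6: 0xf100
mode (6b) val=-26 bits=0x26 at bit 0: 0xf126
word = 0xf126 → big-endian bytes:
  [0]=0xf1  [1]=0x26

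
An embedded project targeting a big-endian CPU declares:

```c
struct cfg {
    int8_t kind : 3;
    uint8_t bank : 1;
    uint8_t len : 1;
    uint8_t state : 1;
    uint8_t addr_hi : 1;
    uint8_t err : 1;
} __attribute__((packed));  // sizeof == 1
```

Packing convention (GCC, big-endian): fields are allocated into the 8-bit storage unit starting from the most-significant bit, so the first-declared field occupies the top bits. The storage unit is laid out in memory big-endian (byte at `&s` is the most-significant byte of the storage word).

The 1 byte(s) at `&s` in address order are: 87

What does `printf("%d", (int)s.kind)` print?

[0]=0x87 (big-endian) → word 0x87
kind:3 @ bit 5 → (0x87>>5)&0x7 = 0x4  ←
bank:1 @ bit 4 → (0x87>>4)&0x1 = 0x0
len:1 @ bit 3 → (0x87>>3)&0x1 = 0x0
state:1 @ bit 2 → (0x87>>2)&0x1 = 0x1
addr_hi:1 @ bit 1 → (0x87>>1)&0x1 = 0x1
err:1 @ bit 0 → (0x87>>0)&0x1 = 0x1
kind signed 3b, MSB=1: 4 - 8 = -4

-4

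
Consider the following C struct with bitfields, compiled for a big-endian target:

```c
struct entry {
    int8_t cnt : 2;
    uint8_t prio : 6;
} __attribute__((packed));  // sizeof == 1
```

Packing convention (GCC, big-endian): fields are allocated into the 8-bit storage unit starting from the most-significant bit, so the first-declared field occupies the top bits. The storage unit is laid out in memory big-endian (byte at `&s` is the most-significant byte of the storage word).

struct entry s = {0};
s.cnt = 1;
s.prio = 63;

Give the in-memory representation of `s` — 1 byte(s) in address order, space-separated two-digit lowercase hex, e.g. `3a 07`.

cnt (2b) val=1 bits=0x1 at bit 6: 0x40
prio (6b) val=63 bits=0x3f at bit 0: 0x7f
word = 0x7f → big-endian bytes:
  [0]=0x7f

7f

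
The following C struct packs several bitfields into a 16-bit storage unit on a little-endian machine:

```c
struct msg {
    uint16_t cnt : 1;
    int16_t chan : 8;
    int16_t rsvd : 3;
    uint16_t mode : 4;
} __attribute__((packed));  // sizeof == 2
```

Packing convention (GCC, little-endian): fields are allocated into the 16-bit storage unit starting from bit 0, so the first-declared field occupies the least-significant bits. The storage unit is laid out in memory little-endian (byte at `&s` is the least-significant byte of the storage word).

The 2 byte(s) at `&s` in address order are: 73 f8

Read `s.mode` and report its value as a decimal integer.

15

[0]=0x73 [1]=0xf8 (little-endian) → word 0xf873
cnt:1 @ bit 0 → (0xf873>>0)&0x1 = 0x1
chan:8 @ bit 1 → (0xf873>>1)&0xff = 0x39
rsvd:3 @ bit 9 → (0xf873>>9)&0x7 = 0x4
mode:4 @ bit 12 → (0xf873>>12)&0xf = 0xf  ←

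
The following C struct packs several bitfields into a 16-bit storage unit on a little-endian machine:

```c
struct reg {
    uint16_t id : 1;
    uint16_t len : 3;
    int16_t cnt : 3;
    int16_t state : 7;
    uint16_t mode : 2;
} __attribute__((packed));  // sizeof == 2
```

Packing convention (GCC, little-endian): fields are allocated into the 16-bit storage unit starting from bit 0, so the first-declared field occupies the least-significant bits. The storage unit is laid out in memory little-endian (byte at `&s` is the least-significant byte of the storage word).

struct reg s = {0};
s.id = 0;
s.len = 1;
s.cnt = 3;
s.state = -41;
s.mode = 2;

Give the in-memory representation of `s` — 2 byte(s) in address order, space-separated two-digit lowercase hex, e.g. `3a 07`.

b2 ab

id:1 = 0 → 0x0 << 0 → word 0x0000
len:3 = 1 → 0x1 << 1 → word 0x0002
cnt:3 = 3 → 0x3 << 4 → word 0x0032
state:7 = -41 → 0x57 << 7 → word 0x2bb2
mode:2 = 2 → 0x2 << 14 → word 0xabb2
word = 0xabb2 → little-endian bytes:
  [0]=0xb2  [1]=0xab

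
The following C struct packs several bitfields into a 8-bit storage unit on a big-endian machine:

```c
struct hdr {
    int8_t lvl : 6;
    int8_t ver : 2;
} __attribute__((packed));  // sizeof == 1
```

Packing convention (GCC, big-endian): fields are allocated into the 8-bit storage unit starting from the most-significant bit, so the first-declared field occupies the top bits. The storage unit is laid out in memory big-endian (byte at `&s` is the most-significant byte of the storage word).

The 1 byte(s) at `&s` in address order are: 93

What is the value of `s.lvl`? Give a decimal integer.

[0]=0x93 (big-endian) → word 0x93
lvl:6 @ bit 2 → (0x93>>2)&0x3f = 0x24  ←
ver:2 @ bit 0 → (0x93>>0)&0x3 = 0x3
lvl signed 6b, MSB=1: 36 - 64 = -28

-28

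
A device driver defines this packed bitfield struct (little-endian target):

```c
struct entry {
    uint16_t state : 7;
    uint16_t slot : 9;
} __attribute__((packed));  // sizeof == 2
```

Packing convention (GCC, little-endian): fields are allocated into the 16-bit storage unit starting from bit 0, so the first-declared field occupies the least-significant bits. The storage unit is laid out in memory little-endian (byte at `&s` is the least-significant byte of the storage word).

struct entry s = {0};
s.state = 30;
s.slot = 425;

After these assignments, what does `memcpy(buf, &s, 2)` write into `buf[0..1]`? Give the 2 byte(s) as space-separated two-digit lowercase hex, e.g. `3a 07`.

9e d4

[0+:7] state=30 & 0x7f = 0x1e; word=0x001e
[7+:9] slot=425 & 0x1ff = 0x1a9; word=0xd49e
word = 0xd49e → little-endian bytes:
  [0]=0x9e  [1]=0xd4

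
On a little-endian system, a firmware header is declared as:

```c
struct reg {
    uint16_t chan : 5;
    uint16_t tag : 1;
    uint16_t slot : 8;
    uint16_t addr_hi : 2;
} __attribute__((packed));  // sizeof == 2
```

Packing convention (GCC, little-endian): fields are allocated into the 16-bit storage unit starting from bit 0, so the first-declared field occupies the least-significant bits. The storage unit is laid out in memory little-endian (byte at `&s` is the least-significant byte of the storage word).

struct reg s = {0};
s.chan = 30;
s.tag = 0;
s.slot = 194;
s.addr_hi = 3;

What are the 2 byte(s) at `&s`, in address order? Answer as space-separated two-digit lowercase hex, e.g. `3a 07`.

chan (5b) val=30 bits=0x1e at bit 0: 0x001e
tag (1b) val=0 bits=0x0 at bit 5: 0x001e
slot (8b) val=194 bits=0xc2 at bit 6: 0x309e
addr_hi (2b) val=3 bits=0x3 at bit 14: 0xf09e
word = 0xf09e → little-endian bytes:
  [0]=0x9e  [1]=0xf0

9e f0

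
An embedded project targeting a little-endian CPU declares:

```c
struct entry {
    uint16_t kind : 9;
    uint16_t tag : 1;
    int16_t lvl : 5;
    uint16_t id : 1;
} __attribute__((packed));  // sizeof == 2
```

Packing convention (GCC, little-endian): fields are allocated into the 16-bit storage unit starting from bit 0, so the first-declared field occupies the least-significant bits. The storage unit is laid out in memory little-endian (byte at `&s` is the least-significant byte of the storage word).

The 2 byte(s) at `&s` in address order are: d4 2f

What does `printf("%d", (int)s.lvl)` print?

11

[0]=0xd4 [1]=0x2f (little-endian) → word 0x2fd4
kind:9 @ bit 0 → (0x2fd4>>0)&0x1ff = 0x1d4
tag:1 @ bit 9 → (0x2fd4>>9)&0x1 = 0x1
lvl:5 @ bit 10 → (0x2fd4>>10)&0x1f = 0xb  ←
id:1 @ bit 15 → (0x2fd4>>15)&0x1 = 0x0
lvl signed 5b, MSB=0: value = 11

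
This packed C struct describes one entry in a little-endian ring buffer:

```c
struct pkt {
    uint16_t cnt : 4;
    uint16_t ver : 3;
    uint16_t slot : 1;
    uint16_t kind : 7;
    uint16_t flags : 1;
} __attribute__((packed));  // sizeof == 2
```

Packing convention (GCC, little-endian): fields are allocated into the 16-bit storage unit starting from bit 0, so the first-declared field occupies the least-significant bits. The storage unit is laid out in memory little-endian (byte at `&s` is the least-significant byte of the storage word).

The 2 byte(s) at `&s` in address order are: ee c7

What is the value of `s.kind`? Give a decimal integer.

[0]=0xee [1]=0xc7 (little-endian) → word 0xc7ee
cnt:4 @ bit 0 → (0xc7ee>>0)&0xf = 0xe
ver:3 @ bit 4 → (0xc7ee>>4)&0x7 = 0x6
slot:1 @ bit 7 → (0xc7ee>>7)&0x1 = 0x1
kind:7 @ bit 8 → (0xc7ee>>8)&0x7f = 0x47  ←
flags:1 @ bit 15 → (0xc7ee>>15)&0x1 = 0x1

71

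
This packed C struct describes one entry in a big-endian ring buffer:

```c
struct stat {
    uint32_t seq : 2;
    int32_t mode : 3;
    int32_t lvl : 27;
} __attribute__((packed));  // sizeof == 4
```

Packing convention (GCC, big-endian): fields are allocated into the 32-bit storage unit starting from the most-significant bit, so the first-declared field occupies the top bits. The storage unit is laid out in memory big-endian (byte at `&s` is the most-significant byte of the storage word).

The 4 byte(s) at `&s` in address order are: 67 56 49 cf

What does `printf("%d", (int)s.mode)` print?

[0]=0x67 [1]=0x56 [2]=0x49 [3]=0xcf (big-endian) → word 0x675649cf
seq:2 @ bit 30 → (0x675649cf>>30)&0x3 = 0x1
mode:3 @ bit 27 → (0x675649cf>>27)&0x7 = 0x4  ←
lvl:27 @ bit 0 → (0x675649cf>>0)&0x7ffffff = 0x75649cf
mode signed 3b, MSB=1: 4 - 8 = -4

-4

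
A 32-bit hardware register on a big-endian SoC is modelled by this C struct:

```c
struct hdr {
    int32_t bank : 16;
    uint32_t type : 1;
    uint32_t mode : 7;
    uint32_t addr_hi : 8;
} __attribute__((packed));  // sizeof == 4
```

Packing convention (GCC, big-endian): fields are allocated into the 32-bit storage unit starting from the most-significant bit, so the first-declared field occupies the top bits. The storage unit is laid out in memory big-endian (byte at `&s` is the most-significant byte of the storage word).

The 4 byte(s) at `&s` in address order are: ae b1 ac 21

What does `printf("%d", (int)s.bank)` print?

-20815

[0]=0xae [1]=0xb1 [2]=0xac [3]=0x21 (big-endian) → word 0xaeb1ac21
bank:16 @ bit 16 → (0xaeb1ac21>>16)&0xffff = 0xaeb1  ←
type:1 @ bit 15 → (0xaeb1ac21>>15)&0x1 = 0x1
mode:7 @ bit 8 → (0xaeb1ac21>>8)&0x7f = 0x2c
addr_hi:8 @ bit 0 → (0xaeb1ac21>>0)&0xff = 0x21
bank signed 16b, MSB=1: 44721 - 65536 = -20815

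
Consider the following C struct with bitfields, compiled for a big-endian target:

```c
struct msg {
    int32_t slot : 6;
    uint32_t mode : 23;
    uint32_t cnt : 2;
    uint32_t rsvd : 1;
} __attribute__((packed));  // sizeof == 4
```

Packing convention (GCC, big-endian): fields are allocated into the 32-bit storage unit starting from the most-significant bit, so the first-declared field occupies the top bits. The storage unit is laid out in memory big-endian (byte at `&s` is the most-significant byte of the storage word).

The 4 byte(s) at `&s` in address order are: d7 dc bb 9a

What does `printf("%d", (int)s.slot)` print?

[0]=0xd7 [1]=0xdc [2]=0xbb [3]=0x9a (big-endian) → word 0xd7dcbb9a
slot:6 @ bit 26 → (0xd7dcbb9a>>26)&0x3f = 0x35  ←
mode:23 @ bit 3 → (0xd7dcbb9a>>3)&0x7fffff = 0x7b9773
cnt:2 @ bit 1 → (0xd7dcbb9a>>1)&0x3 = 0x1
rsvd:1 @ bit 0 → (0xd7dcbb9a>>0)&0x1 = 0x0
slot signed 6b, MSB=1: 53 - 64 = -11

-11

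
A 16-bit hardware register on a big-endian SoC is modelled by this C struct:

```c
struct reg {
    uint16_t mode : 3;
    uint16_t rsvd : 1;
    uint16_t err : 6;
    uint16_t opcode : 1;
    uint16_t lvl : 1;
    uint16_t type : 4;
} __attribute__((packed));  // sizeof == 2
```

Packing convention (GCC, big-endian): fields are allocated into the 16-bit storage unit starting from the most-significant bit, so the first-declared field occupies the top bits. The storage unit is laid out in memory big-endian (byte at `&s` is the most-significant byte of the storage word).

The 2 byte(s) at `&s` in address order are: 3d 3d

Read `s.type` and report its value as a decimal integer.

13

[0]=0x3d [1]=0x3d (big-endian) → word 0x3d3d
mode [13+:3] = (word>>13) & 0x7 = 1
rsvd [12+:1] = (word>>12) & 0x1 = 1
err [6+:6] = (word>>6) & 0x3f = 52
opcode [5+:1] = (word>>5) & 0x1 = 1
lvl [4+:1] = (word>>4) & 0x1 = 1
type [0+:4] = (word>>0) & 0xf = 13  ←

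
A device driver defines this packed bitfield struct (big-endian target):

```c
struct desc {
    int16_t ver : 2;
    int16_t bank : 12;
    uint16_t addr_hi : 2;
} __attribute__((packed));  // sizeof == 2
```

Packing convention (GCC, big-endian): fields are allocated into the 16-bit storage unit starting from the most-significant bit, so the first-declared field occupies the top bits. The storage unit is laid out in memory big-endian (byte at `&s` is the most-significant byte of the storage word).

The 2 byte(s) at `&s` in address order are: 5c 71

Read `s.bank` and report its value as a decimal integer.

1820

[0]=0x5c [1]=0x71 (big-endian) → word 0x5c71
ver:2 @ bit 14 → (0x5c71>>14)&0x3 = 0x1
bank:12 @ bit 2 → (0x5c71>>2)&0xfff = 0x71c  ←
addr_hi:2 @ bit 0 → (0x5c71>>0)&0x3 = 0x1
bank signed 12b, MSB=0: value = 1820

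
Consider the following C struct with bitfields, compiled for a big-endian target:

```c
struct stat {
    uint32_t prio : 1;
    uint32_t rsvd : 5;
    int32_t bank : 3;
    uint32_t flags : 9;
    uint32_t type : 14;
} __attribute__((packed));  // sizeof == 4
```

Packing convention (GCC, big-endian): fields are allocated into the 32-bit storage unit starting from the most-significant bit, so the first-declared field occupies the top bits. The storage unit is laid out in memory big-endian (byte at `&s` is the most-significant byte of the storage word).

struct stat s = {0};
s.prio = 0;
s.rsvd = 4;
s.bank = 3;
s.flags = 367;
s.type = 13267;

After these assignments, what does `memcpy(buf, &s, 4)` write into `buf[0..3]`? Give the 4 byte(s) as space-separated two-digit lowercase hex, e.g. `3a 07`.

prio:1 = 0 → 0x0 << 31 → word 0x00000000
rsvd:5 = 4 → 0x4 << 26 → word 0x10000000
bank:3 = 3 → 0x3 << 23 → word 0x11800000
flags:9 = 367 → 0x16f << 14 → word 0x11dbc000
type:14 = 13267 → 0x33d3 << 0 → word 0x11dbf3d3
word = 0x11dbf3d3 → big-endian bytes:
  [0]=0x11  [1]=0xdb  [2]=0xf3  [3]=0xd3

11 db f3 d3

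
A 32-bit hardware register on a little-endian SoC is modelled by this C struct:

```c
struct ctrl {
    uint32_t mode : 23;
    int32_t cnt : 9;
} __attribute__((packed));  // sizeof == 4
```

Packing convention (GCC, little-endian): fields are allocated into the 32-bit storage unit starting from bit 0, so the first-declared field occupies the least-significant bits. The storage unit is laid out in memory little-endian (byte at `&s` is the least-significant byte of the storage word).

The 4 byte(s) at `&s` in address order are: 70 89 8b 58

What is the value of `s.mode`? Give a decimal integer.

[0]=0x70 [1]=0x89 [2]=0x8b [3]=0x58 (little-endian) → word 0x588b8970
mode:23 @ bit 0 → (0x588b8970>>0)&0x7fffff = 0xb8970  ←
cnt:9 @ bit 23 → (0x588b8970>>23)&0x1ff = 0xb1

756080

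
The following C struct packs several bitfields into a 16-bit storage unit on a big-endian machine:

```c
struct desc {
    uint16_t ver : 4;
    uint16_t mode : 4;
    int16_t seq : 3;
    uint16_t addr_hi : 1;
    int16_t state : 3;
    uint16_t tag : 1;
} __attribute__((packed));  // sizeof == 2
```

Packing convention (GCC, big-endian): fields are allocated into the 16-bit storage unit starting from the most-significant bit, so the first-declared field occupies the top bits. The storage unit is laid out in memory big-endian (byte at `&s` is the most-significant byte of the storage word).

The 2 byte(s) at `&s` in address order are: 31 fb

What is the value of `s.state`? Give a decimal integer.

-3

[0]=0x31 [1]=0xfb (big-endian) → word 0x31fb
ver [12+:4] = (word>>12) & 0xf = 3
mode [8+:4] = (word>>8) & 0xf = 1
seq [5+:3] = (word>>5) & 0x7 = 7
addr_hi [4+:1] = (word>>4) & 0x1 = 1
state [1+:3] = (word>>1) & 0x7 = 5  ←
tag [0+:1] = (word>>0) & 0x1 = 1
state signed 3b, MSB=1: 5 - 8 = -3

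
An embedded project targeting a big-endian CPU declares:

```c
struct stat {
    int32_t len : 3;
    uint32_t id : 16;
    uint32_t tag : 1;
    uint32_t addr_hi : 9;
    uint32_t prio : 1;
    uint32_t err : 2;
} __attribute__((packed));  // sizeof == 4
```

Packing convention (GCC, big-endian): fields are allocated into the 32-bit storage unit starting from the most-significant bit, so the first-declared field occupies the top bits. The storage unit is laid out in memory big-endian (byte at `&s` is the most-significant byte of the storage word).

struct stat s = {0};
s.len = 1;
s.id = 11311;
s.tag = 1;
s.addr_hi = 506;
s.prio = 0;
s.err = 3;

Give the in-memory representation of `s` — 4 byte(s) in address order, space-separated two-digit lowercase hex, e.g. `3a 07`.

[29+:3] len=1 & 0x7 = 0x1; word=0x20000000
[13+:16] id=11311 & 0xffff = 0x2c2f; word=0x2585e000
[12+:1] tag=1 & 0x1 = 0x1; word=0x2585f000
[3+:9] addr_hi=506 & 0x1ff = 0x1fa; word=0x2585ffd0
[2+:1] prio=0 & 0x1 = 0x0; word=0x2585ffd0
[0+:2] err=3 & 0x3 = 0x3; word=0x2585ffd3
word = 0x2585ffd3 → big-endian bytes:
  [0]=0x25  [1]=0x85  [2]=0xff  [3]=0xd3

25 85 ff d3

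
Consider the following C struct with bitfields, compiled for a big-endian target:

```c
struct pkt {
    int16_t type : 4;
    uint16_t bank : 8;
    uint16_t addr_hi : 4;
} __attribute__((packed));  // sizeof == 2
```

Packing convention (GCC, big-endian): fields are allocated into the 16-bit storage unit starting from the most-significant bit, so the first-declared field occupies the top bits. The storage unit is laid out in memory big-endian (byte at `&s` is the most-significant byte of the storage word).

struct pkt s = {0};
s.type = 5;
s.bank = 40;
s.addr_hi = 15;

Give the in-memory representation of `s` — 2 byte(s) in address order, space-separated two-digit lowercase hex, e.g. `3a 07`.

52 8f

[12+:4] type=5 & 0xf = 0x5; word=0x5000
[4+:8] bank=40 & 0xff = 0x28; word=0x5280
[0+:4] addr_hi=15 & 0xf = 0xf; word=0x528f
word = 0x528f → big-endian bytes:
  [0]=0x52  [1]=0x8f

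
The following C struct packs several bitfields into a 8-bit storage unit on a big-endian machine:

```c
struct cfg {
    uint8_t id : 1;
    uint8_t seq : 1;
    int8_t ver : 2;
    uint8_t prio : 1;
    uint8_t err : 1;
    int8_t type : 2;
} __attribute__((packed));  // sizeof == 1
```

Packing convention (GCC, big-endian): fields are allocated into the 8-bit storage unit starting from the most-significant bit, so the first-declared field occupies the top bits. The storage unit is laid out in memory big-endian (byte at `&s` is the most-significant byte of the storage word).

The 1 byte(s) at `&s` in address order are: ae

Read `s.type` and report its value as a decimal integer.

[0]=0xae (big-endian) → word 0xae
id [7+:1] = (word>>7) & 0x1 = 1
seq [6+:1] = (word>>6) & 0x1 = 0
ver [4+:2] = (word>>4) & 0x3 = 2
prio [3+:1] = (word>>3) & 0x1 = 1
err [2+:1] = (word>>2) & 0x1 = 1
type [0+:2] = (word>>0) & 0x3 = 2  ←
type signed 2b, MSB=1: 2 - 4 = -2

-2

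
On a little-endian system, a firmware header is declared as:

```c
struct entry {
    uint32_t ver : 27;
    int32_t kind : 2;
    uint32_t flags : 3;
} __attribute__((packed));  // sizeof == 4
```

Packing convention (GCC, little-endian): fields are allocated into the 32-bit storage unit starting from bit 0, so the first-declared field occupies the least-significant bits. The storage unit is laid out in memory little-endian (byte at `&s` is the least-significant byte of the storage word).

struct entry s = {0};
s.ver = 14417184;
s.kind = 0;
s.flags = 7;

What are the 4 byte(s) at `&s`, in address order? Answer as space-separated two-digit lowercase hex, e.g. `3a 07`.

[0+:27] ver=14417184 & 0x7ffffff = 0xdbfd20; word=0x00dbfd20
[27+:2] kind=0 & 0x3 = 0x0; word=0x00dbfd20
[29+:3] flags=7 & 0x7 = 0x7; word=0xe0dbfd20
word = 0xe0dbfd20 → little-endian bytes:
  [0]=0x20  [1]=0xfd  [2]=0xdb  [3]=0xe0

20 fd db e0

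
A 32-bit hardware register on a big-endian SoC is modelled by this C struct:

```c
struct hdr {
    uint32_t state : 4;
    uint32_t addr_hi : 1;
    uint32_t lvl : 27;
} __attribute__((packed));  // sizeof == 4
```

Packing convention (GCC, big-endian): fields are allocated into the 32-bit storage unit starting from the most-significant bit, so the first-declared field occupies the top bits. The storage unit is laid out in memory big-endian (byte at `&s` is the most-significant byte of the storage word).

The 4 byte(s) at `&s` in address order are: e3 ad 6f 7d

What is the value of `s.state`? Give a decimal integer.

[0]=0xe3 [1]=0xad [2]=0x6f [3]=0x7d (big-endian) → word 0xe3ad6f7d
state [28+:4] = (word>>28) & 0xf = 14  ←
addr_hi [27+:1] = (word>>27) & 0x1 = 0
lvl [0+:27] = (word>>0) & 0x7ffffff = 61697917

14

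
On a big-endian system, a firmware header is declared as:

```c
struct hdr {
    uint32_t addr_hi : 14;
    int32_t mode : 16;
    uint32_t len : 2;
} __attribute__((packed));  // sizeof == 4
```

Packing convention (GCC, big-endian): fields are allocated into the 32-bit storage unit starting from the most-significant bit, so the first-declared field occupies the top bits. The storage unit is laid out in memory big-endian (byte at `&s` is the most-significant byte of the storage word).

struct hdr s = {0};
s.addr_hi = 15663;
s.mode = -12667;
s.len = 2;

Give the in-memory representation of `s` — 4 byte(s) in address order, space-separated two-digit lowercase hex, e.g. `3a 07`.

f4 bf 3a 16

[18+:14] addr_hi=15663 & 0x3fff = 0x3d2f; word=0xf4bc0000
[2+:16] mode=-12667 & 0xffff = 0xce85; word=0xf4bf3a14
[0+:2] len=2 & 0x3 = 0x2; word=0xf4bf3a16
word = 0xf4bf3a16 → big-endian bytes:
  [0]=0xf4  [1]=0xbf  [2]=0x3a  [3]=0x16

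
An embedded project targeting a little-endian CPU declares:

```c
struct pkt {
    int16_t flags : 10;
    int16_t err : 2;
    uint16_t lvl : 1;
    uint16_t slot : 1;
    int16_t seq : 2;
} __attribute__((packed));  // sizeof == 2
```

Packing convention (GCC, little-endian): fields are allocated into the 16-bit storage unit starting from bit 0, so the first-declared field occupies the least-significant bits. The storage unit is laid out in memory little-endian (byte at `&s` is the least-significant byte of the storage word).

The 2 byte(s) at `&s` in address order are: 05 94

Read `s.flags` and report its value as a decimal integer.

5

[0]=0x05 [1]=0x94 (little-endian) → word 0x9405
flags:10 @ bit 0 → (0x9405>>0)&0x3ff = 0x5  ←
err:2 @ bit 10 → (0x9405>>10)&0x3 = 0x1
lvl:1 @ bit 12 → (0x9405>>12)&0x1 = 0x1
slot:1 @ bit 13 → (0x9405>>13)&0x1 = 0x0
seq:2 @ bit 14 → (0x9405>>14)&0x3 = 0x2
flags signed 10b, MSB=0: value = 5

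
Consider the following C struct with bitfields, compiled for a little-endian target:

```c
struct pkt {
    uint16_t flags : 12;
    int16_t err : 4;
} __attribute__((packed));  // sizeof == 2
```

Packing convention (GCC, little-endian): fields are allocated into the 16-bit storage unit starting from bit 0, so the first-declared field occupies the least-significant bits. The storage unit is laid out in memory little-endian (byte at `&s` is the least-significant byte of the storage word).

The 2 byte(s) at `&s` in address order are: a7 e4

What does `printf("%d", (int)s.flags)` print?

1191

[0]=0xa7 [1]=0xe4 (little-endian) → word 0xe4a7
flags:12 @ bit 0 → (0xe4a7>>0)&0xfff = 0x4a7  ←
err:4 @ bit 12 → (0xe4a7>>12)&0xf = 0xe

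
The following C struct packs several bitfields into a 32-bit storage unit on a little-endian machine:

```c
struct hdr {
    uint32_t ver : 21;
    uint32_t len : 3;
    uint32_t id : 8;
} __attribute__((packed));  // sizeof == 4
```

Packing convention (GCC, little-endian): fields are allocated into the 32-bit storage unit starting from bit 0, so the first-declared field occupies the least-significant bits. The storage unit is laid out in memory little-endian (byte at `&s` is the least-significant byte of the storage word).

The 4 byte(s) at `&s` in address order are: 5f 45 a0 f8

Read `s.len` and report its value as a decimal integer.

[0]=0x5f [1]=0x45 [2]=0xa0 [3]=0xf8 (little-endian) → word 0xf8a0455f
ver:21 @ bit 0 → (0xf8a0455f>>0)&0x1fffff = 0x455f
len:3 @ bit 21 → (0xf8a0455f>>21)&0x7 = 0x5  ←
id:8 @ bit 24 → (0xf8a0455f>>24)&0xff = 0xf8

5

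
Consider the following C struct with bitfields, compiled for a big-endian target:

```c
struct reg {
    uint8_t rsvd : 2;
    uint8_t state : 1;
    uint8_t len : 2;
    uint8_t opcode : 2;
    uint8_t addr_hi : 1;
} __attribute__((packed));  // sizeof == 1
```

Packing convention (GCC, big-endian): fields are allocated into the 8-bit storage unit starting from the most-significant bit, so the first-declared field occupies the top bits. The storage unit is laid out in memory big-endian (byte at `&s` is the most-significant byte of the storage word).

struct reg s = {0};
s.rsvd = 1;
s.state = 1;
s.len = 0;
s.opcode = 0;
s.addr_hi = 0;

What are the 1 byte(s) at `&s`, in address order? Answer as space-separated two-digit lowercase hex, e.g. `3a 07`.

60

rsvd (2b) val=1 bits=0x1 at bit 6: 0x40
state (1b) val=1 bits=0x1 at bit 5: 0x60
len (2b) val=0 bits=0x0 at bit 3: 0x60
opcode (2b) val=0 bits=0x0 at bit 1: 0x60
addr_hi (1b) val=0 bits=0x0 at bit 0: 0x60
word = 0x60 → big-endian bytes:
  [0]=0x60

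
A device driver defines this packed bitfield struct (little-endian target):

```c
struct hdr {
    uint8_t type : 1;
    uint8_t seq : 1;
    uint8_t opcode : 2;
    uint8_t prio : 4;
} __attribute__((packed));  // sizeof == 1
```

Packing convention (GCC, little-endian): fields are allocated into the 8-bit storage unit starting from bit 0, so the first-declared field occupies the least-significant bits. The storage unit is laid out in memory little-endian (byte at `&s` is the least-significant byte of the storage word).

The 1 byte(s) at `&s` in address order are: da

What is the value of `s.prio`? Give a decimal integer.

[0]=0xda (little-endian) → word 0xda
type [0+:1] = (word>>0) & 0x1 = 0
seq [1+:1] = (word>>1) & 0x1 = 1
opcode [2+:2] = (word>>2) & 0x3 = 2
prio [4+:4] = (word>>4) & 0xf = 13  ←

13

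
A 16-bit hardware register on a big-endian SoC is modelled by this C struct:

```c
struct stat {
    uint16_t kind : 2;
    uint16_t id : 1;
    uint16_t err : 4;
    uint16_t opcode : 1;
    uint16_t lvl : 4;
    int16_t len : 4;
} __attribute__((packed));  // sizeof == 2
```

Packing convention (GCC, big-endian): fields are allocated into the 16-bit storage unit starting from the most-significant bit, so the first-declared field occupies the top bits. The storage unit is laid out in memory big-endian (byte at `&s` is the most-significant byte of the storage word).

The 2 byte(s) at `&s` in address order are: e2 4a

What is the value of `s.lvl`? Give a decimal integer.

[0]=0xe2 [1]=0x4a (big-endian) → word 0xe24a
kind:2 @ bit 14 → (0xe24a>>14)&0x3 = 0x3
id:1 @ bit 13 → (0xe24a>>13)&0x1 = 0x1
err:4 @ bit 9 → (0xe24a>>9)&0xf = 0x1
opcode:1 @ bit 8 → (0xe24a>>8)&0x1 = 0x0
lvl:4 @ bit 4 → (0xe24a>>4)&0xf = 0x4  ←
len:4 @ bit 0 → (0xe24a>>0)&0xf = 0xa

4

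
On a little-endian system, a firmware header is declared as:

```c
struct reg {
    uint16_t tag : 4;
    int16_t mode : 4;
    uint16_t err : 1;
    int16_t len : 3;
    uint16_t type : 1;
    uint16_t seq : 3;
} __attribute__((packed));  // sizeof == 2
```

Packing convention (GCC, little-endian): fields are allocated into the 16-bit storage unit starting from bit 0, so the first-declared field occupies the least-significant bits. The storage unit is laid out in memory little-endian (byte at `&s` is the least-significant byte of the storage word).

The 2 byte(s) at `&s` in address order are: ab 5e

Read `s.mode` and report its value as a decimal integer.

-6

[0]=0xab [1]=0x5e (little-endian) → word 0x5eab
tag:4 @ bit 0 → (0x5eab>>0)&0xf = 0xb
mode:4 @ bit 4 → (0x5eab>>4)&0xf = 0xa  ←
err:1 @ bit 8 → (0x5eab>>8)&0x1 = 0x0
len:3 @ bit 9 → (0x5eab>>9)&0x7 = 0x7
type:1 @ bit 12 → (0x5eab>>12)&0x1 = 0x1
seq:3 @ bit 13 → (0x5eab>>13)&0x7 = 0x2
mode signed 4b, MSB=1: 10 - 16 = -6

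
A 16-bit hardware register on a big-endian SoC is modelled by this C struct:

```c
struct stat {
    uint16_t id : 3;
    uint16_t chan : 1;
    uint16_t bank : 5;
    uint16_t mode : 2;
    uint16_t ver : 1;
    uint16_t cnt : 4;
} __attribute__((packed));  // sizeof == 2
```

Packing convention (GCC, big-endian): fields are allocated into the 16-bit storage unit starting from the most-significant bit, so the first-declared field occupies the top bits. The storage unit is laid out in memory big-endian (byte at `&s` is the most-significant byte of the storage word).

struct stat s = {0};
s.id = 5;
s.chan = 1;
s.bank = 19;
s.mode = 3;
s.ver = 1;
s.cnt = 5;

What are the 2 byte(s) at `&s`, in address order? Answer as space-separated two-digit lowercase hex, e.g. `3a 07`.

[13+:3] id=5 & 0x7 = 0x5; word=0xa000
[12+:1] chan=1 & 0x1 = 0x1; word=0xb000
[7+:5] bank=19 & 0x1f = 0x13; word=0xb980
[5+:2] mode=3 & 0x3 = 0x3; word=0xb9e0
[4+:1] ver=1 & 0x1 = 0x1; word=0xb9f0
[0+:4] cnt=5 & 0xf = 0x5; word=0xb9f5
word = 0xb9f5 → big-endian bytes:
  [0]=0xb9  [1]=0xf5

b9 f5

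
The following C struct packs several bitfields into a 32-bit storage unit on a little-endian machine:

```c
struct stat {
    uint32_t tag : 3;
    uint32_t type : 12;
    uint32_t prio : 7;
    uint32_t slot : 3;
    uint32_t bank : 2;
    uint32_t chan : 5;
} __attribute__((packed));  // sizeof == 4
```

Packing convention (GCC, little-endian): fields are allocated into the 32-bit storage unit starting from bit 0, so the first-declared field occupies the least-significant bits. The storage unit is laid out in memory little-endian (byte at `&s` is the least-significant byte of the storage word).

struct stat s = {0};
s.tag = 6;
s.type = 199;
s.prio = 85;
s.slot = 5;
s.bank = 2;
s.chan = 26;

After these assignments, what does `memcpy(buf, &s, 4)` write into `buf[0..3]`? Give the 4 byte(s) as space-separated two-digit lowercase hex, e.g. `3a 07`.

tag (3b) val=6 bits=0x6 at bit 0: 0x00000006
type (12b) val=199 bits=0xc7 at bit 3: 0x0000063e
prio (7b) val=85 bits=0x55 at bit 15: 0x002a863e
slot (3b) val=5 bits=0x5 at bit 22: 0x016a863e
bank (2b) val=2 bits=0x2 at bit 25: 0x056a863e
chan (5b) val=26 bits=0x1a at bit 27: 0xd56a863e
word = 0xd56a863e → little-endian bytes:
  [0]=0x3e  [1]=0x86  [2]=0x6a  [3]=0xd5

3e 86 6a d5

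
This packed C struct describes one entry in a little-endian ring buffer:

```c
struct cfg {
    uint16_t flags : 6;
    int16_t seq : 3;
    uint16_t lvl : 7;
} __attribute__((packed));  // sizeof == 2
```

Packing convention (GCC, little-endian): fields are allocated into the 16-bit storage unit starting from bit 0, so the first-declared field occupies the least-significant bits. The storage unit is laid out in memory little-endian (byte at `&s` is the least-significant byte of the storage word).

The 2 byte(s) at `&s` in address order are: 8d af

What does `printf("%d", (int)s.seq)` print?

[0]=0x8d [1]=0xaf (little-endian) → word 0xaf8d
flags:6 @ bit 0 → (0xaf8d>>0)&0x3f = 0xd
seq:3 @ bit 6 → (0xaf8d>>6)&0x7 = 0x6  ←
lvl:7 @ bit 9 → (0xaf8d>>9)&0x7f = 0x57
seq signed 3b, MSB=1: 6 - 8 = -2

-2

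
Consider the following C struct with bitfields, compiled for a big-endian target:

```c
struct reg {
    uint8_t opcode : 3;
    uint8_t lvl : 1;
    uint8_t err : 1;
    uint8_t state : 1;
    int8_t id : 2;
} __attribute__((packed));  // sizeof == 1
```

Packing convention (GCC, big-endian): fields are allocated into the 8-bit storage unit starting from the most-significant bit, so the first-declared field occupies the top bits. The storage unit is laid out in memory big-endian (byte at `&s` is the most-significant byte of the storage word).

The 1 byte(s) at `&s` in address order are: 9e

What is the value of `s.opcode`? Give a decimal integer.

[0]=0x9e (big-endian) → word 0x9e
opcode:3 @ bit 5 → (0x9e>>5)&0x7 = 0x4  ←
lvl:1 @ bit 4 → (0x9e>>4)&0x1 = 0x1
err:1 @ bit 3 → (0x9e>>3)&0x1 = 0x1
state:1 @ bit 2 → (0x9e>>2)&0x1 = 0x1
id:2 @ bit 0 → (0x9e>>0)&0x3 = 0x2

4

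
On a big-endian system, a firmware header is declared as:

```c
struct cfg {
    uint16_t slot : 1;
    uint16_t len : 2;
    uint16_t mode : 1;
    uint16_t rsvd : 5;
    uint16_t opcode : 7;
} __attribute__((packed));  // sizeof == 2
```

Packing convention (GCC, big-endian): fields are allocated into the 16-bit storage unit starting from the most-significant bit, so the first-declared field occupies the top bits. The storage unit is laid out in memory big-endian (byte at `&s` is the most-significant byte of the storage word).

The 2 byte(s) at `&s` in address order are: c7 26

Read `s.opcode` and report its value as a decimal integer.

[0]=0xc7 [1]=0x26 (big-endian) → word 0xc726
slot [15+:1] = (word>>15) & 0x1 = 1
len [13+:2] = (word>>13) & 0x3 = 2
mode [12+:1] = (word>>12) & 0x1 = 0
rsvd [7+:5] = (word>>7) & 0x1f = 14
opcode [0+:7] = (word>>0) & 0x7f = 38  ←

38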